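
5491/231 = 23+178/231=23.77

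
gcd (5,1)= 1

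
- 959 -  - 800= - 159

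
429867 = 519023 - 89156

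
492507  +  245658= 738165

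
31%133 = 31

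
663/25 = 26 + 13/25 = 26.52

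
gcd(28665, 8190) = 4095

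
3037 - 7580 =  - 4543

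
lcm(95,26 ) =2470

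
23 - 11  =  12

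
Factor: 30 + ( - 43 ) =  - 13^1 = - 13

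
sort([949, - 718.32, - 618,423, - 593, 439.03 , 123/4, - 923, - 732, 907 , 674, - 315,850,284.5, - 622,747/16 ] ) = [ - 923,- 732,-718.32, - 622, - 618, - 593,- 315, 123/4, 747/16,  284.5, 423, 439.03, 674, 850, 907, 949 ]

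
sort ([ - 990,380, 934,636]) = [ - 990,380, 636,934 ] 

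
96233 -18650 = 77583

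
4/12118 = 2/6059 = 0.00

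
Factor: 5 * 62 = 2^1*5^1 *31^1 = 310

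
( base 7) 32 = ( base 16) 17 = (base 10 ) 23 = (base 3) 212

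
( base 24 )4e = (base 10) 110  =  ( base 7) 215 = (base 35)35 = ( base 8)156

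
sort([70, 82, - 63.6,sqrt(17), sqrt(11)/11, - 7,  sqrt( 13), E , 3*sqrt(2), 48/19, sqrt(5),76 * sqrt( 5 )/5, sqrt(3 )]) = [- 63.6 , - 7, sqrt (11)/11,sqrt( 3 ),sqrt(5),  48/19, E,sqrt( 13),sqrt ( 17),3*sqrt ( 2),76*sqrt ( 5)/5, 70, 82]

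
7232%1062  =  860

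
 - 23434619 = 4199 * ( - 5581)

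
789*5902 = 4656678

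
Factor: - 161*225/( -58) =2^( - 1)*3^2*5^2 * 7^1 *23^1*29^( - 1) = 36225/58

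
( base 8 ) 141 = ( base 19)52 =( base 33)2V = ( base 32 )31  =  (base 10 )97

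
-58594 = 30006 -88600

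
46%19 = 8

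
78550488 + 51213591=129764079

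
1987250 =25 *79490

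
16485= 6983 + 9502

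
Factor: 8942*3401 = 30411742 = 2^1 *17^1*19^1*179^1*263^1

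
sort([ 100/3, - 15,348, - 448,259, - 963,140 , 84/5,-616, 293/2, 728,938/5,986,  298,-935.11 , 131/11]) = [- 963, - 935.11, - 616,-448,  -  15 , 131/11 , 84/5, 100/3,140  ,  293/2, 938/5,259,298, 348, 728 , 986 ]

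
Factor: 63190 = 2^1*5^1*71^1 * 89^1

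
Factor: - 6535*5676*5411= - 2^2*3^1*5^1*7^1 * 11^1*43^1 *773^1 * 1307^1=- 200708383260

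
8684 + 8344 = 17028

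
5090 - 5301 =  -  211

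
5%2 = 1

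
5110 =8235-3125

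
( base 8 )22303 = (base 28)C03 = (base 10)9411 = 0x24c3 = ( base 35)7NV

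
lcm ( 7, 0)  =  0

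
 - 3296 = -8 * 412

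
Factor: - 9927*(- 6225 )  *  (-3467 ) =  -214245258525 = - 3^3*5^2*83^1*1103^1*3467^1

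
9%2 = 1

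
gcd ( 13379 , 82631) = 1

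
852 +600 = 1452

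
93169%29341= 5146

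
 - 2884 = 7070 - 9954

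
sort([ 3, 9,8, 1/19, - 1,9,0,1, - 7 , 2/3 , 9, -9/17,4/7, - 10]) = [ - 10, - 7, - 1, - 9/17 , 0, 1/19,  4/7,2/3,1, 3,8,9,9, 9 ]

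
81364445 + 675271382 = 756635827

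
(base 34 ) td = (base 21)25C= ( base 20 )29J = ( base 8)1747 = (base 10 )999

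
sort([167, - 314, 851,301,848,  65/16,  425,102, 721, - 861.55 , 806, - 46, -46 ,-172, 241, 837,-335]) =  [ - 861.55, - 335, - 314,  -  172 , - 46,  -  46, 65/16,102, 167, 241, 301,425,721,806,837,848,851] 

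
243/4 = 243/4 = 60.75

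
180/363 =60/121=0.50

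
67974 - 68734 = -760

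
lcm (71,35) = 2485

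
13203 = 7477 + 5726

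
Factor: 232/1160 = 1/5 = 5^( - 1) 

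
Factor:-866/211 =  -  2^1*211^( - 1 )*433^1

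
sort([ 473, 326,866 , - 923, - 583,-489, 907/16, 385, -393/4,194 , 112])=[  -  923,  -  583,-489,-393/4,907/16 , 112,  194,326, 385, 473 , 866] 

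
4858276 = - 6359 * (-764)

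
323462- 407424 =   -  83962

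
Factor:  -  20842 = -2^1*17^1 * 613^1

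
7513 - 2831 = 4682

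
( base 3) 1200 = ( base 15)30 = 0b101101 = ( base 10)45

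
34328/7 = 4904 = 4904.00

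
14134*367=5187178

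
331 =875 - 544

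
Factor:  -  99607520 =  - 2^5*5^1*622547^1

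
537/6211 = 537/6211 = 0.09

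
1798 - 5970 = - 4172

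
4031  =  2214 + 1817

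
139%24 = 19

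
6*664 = 3984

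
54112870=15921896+38190974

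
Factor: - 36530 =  - 2^1*5^1*13^1 * 281^1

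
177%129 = 48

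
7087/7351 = 7087/7351 = 0.96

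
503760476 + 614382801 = 1118143277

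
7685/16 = 7685/16 = 480.31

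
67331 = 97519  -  30188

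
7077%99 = 48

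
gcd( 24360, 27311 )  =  1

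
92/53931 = 92/53931=0.00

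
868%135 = 58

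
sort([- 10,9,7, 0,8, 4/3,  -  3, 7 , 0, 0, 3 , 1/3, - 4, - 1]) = [-10, - 4, - 3, - 1,0, 0, 0 , 1/3, 4/3, 3,7,7, 8,9]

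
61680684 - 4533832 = 57146852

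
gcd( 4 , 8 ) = 4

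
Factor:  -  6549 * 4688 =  - 30701712  =  - 2^4 * 3^1*37^1*59^1 * 293^1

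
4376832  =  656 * 6672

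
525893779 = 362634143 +163259636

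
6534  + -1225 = 5309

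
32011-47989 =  - 15978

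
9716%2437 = 2405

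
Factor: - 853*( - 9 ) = 7677 = 3^2 * 853^1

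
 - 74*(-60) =4440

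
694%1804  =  694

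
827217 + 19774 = 846991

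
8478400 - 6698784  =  1779616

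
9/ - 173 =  - 1 + 164/173 = - 0.05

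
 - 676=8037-8713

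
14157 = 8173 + 5984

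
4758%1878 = 1002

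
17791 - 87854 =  - 70063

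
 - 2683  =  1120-3803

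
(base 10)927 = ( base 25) 1c2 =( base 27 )179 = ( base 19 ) 2AF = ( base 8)1637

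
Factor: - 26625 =-3^1*5^3*71^1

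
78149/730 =78149/730 = 107.05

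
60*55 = 3300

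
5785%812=101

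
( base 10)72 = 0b1001000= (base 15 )4C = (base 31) 2A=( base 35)22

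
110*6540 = 719400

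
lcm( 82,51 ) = 4182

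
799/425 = 47/25=1.88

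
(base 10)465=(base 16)1D1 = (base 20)135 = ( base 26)hn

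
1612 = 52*31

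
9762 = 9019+743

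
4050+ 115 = 4165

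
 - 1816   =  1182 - 2998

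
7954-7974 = -20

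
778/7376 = 389/3688= 0.11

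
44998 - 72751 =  - 27753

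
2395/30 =479/6 = 79.83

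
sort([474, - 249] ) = [ - 249, 474]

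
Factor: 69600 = 2^5*3^1*5^2*29^1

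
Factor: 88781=7^1*11^1*1153^1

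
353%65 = 28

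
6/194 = 3/97 = 0.03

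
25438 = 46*553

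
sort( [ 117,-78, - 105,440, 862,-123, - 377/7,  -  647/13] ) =[ - 123, - 105,-78 , - 377/7,- 647/13,117, 440,  862]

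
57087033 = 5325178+51761855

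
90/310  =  9/31 = 0.29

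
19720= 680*29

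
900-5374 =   -  4474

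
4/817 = 4/817=0.00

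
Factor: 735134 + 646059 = 11^1*307^1*409^1 = 1381193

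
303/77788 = 303/77788 = 0.00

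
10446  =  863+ 9583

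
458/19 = 458/19 =24.11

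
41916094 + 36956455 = 78872549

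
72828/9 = 8092 = 8092.00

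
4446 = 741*6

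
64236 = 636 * 101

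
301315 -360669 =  - 59354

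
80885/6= 13480 + 5/6 = 13480.83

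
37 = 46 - 9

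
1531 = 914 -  - 617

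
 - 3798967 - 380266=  - 4179233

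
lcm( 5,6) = 30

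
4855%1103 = 443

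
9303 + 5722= 15025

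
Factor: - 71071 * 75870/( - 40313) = 59254470/443 = 2^1 * 3^3*5^1 * 11^1  *  71^1*281^1 * 443^( - 1)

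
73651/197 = 73651/197  =  373.86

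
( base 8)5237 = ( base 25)48j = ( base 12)16A7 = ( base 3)10201201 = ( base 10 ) 2719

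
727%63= 34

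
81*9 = 729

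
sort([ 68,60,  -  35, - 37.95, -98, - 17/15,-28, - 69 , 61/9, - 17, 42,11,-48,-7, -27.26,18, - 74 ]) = [ -98, - 74, - 69, -48,  -  37.95, - 35, - 28, - 27.26,-17, - 7,- 17/15,  61/9,11,18, 42,60,68]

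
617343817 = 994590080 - 377246263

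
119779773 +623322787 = 743102560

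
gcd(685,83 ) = 1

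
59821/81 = 59821/81  =  738.53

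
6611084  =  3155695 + 3455389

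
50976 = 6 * 8496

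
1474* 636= 937464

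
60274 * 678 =40865772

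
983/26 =983/26 = 37.81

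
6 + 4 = 10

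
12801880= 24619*520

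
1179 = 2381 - 1202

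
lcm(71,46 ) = 3266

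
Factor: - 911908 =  -2^2*227977^1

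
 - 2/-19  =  2/19=0.11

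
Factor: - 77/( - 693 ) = 1/9  =  3^( - 2) 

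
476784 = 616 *774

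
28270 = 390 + 27880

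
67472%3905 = 1087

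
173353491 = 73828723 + 99524768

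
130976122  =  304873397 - 173897275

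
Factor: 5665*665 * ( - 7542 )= - 2^1 * 3^2*5^2*7^1*11^1*19^1*103^1 * 419^1 =-  28412410950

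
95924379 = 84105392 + 11818987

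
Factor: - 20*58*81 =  - 93960 = - 2^3*3^4*5^1*29^1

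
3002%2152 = 850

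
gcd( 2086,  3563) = 7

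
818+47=865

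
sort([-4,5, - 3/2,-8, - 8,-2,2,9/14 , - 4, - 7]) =[ - 8, - 8, - 7,  -  4,  -  4, - 2, - 3/2, 9/14,2, 5 ] 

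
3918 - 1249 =2669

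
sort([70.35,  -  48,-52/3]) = [-48, - 52/3,  70.35] 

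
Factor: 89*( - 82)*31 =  - 226238 = - 2^1 * 31^1*41^1*89^1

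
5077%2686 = 2391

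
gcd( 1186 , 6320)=2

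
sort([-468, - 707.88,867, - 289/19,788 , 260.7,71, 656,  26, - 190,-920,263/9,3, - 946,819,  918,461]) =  [ - 946,- 920, - 707.88, - 468, - 190, - 289/19,3 , 26,263/9,71,260.7, 461, 656,788 , 819,867,918]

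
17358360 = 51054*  340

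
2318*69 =159942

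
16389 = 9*1821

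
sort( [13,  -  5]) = [ - 5, 13]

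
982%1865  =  982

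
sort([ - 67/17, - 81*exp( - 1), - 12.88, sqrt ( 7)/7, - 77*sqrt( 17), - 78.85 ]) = [-77*sqrt( 17), - 78.85,  -  81*exp ( - 1), - 12.88,  -  67/17,sqrt( 7 ) /7 ]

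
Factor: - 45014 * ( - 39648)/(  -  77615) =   -  1784715072/77615= - 2^6*3^1*5^( - 1 )*7^1*19^( - 2)*43^(-1 )*59^1*71^1*317^1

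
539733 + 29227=568960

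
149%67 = 15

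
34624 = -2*( - 17312)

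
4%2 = 0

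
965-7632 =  - 6667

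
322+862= 1184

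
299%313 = 299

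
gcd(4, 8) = 4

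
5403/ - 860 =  - 5403/860 = - 6.28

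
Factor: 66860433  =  3^2*7428937^1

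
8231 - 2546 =5685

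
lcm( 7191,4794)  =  14382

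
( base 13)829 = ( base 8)2553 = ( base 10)1387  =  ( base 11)1051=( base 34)16r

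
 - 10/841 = - 10/841 = -0.01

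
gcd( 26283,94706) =1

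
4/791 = 4/791 =0.01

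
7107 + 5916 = 13023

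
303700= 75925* 4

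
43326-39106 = 4220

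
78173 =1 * 78173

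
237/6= 39 + 1/2 = 39.50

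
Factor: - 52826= -2^1 * 61^1*433^1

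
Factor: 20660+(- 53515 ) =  - 32855 = - 5^1*6571^1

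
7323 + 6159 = 13482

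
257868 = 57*4524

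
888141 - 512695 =375446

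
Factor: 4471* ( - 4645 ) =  - 20767795 = -5^1*17^1*263^1 *929^1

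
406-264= 142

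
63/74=63/74=0.85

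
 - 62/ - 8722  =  31/4361 = 0.01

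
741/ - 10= - 741/10 = - 74.10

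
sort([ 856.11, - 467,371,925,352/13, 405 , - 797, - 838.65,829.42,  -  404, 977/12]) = [ - 838.65, - 797, - 467, - 404,352/13,977/12,371, 405,  829.42,856.11,925]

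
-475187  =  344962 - 820149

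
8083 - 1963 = 6120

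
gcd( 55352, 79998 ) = 2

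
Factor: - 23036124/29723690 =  - 2^1* 3^1*5^(-1)*1919677^1 *2972369^( - 1)= - 11518062/14861845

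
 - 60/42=-10/7 = - 1.43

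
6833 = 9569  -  2736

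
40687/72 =565 + 7/72 = 565.10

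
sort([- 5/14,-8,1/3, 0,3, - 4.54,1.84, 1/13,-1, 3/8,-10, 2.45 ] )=[ - 10,-8, - 4.54,-1 ,  -  5/14 , 0,1/13,1/3, 3/8,  1.84, 2.45,3]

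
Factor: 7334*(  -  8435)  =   - 2^1*5^1*7^1*19^1* 193^1 * 241^1 = - 61862290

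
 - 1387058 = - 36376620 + 34989562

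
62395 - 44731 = 17664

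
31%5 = 1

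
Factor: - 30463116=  - 2^2* 3^1 *17^1 *59^1*2531^1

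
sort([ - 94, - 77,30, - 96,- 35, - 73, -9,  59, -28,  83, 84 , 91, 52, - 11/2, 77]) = [ - 96 , - 94, - 77, - 73,-35, - 28, -9,-11/2,30, 52,  59 , 77,83,84,91 ] 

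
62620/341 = 183+7/11 = 183.64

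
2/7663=2/7663 = 0.00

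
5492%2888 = 2604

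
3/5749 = 3/5749 = 0.00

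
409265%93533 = 35133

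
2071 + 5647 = 7718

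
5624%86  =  34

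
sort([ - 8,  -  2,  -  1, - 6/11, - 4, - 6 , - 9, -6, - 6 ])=[-9,  -  8 ,-6, - 6,-6,  -  4 , - 2,  -  1 , - 6/11]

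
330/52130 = 33/5213 = 0.01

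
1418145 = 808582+609563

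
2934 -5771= - 2837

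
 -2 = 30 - 32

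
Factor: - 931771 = -37^1*25183^1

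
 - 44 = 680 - 724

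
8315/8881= 8315/8881 = 0.94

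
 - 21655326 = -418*51807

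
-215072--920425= 705353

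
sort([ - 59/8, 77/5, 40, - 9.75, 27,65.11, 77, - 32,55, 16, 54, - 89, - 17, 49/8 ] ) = [ - 89, - 32,-17, - 9.75,  -  59/8,  49/8, 77/5,16,27, 40,  54, 55, 65.11,77 ] 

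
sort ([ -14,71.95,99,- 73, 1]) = [ - 73, - 14 , 1, 71.95, 99] 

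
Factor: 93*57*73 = 386973 = 3^2*19^1*31^1*73^1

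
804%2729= 804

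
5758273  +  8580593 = 14338866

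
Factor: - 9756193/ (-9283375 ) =5^ ( - 3 )* 23^ ( - 1)*3229^(  -  1)  *  9756193^1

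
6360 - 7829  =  -1469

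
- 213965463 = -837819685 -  - 623854222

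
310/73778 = 155/36889 = 0.00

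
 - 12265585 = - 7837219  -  4428366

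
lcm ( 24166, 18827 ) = 1619122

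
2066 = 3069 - 1003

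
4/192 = 1/48 = 0.02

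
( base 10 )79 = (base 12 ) 67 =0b1001111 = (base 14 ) 59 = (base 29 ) 2l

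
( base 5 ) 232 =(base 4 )1003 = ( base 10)67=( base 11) 61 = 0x43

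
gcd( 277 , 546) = 1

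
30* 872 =26160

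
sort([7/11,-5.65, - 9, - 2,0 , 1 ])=[ - 9, - 5.65, - 2, 0,7/11, 1] 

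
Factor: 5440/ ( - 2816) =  - 2^( - 2)  *  5^1*11^( - 1)*17^1 = - 85/44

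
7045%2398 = 2249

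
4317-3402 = 915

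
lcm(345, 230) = 690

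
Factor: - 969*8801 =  - 3^1*13^1*17^1*19^1*677^1 = - 8528169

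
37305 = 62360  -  25055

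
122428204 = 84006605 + 38421599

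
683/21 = 683/21 =32.52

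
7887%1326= 1257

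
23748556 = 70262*338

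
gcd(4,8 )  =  4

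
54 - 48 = 6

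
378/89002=189/44501=0.00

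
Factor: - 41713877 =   -  379^1*110063^1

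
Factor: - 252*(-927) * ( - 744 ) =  - 2^5*3^5* 7^1*31^1*103^1 = - 173801376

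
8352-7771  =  581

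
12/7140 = 1/595 = 0.00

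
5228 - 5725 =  - 497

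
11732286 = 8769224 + 2963062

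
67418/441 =152 + 386/441 = 152.88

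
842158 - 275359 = 566799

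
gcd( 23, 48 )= 1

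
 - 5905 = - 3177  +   - 2728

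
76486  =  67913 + 8573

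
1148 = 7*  164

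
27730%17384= 10346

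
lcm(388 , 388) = 388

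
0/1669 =0   =  0.00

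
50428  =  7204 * 7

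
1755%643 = 469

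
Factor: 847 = 7^1*11^2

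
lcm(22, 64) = 704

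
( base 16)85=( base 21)67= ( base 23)5I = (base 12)b1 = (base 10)133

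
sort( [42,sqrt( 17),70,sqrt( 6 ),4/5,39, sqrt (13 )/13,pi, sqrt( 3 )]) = [ sqrt ( 13 ) /13,4/5,sqrt( 3 ),  sqrt (6), pi, sqrt(17),39,42, 70 ]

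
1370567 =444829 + 925738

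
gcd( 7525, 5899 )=1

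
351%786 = 351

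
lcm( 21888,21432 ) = 1028736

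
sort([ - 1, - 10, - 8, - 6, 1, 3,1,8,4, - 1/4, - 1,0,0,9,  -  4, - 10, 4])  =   [ - 10, - 10,- 8,- 6,- 4, - 1, - 1, - 1/4,0 , 0 , 1,1, 3, 4,4,8 , 9]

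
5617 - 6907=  - 1290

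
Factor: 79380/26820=3^2 * 7^2*149^(-1) = 441/149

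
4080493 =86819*47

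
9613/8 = 9613/8 = 1201.62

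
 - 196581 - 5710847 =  - 5907428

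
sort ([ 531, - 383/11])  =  [ - 383/11,  531]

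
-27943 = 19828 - 47771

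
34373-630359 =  - 595986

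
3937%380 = 137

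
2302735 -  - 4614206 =6916941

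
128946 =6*21491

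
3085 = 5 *617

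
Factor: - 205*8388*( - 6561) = 11281901940 = 2^2* 3^10*5^1 * 41^1*233^1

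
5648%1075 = 273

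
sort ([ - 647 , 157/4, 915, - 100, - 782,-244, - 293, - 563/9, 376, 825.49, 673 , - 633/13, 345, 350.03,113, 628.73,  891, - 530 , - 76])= [ - 782, - 647, - 530, - 293, - 244,- 100, - 76, - 563/9, - 633/13 , 157/4,  113 , 345,  350.03,  376 , 628.73, 673,825.49,891 , 915]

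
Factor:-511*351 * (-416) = 74614176=2^5 *3^3*7^1*13^2*73^1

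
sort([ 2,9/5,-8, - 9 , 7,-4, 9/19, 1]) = [ - 9, - 8,-4 , 9/19,1, 9/5 , 2,7 ] 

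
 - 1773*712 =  - 1262376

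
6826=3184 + 3642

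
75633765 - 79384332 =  - 3750567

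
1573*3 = 4719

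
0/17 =0= 0.00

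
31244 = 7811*4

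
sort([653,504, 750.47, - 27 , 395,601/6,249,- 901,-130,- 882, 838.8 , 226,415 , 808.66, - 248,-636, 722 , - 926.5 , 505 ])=[-926.5, - 901, - 882, - 636,  -  248,  -  130, - 27, 601/6, 226 , 249,395, 415, 504, 505  ,  653,722, 750.47,  808.66 , 838.8 ] 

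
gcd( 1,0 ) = 1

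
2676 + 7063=9739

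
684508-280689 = 403819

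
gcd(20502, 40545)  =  153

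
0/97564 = 0=   0.00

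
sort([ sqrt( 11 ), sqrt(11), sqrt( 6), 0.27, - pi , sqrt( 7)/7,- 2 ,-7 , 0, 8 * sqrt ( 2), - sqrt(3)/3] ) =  [- 7,- pi,  -  2,-sqrt(3)/3, 0, 0.27,  sqrt(7)/7, sqrt( 6), sqrt(11),sqrt( 11 ),  8*sqrt( 2)]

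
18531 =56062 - 37531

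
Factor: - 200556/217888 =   -  81/88 = -2^( - 3)*3^4*11^ ( - 1) 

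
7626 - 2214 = 5412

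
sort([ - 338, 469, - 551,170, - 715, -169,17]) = [ - 715, - 551, - 338, - 169,  17, 170 , 469] 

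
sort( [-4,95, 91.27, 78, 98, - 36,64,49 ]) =[ - 36, - 4, 49,64, 78,91.27,95, 98 ] 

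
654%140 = 94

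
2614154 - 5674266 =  - 3060112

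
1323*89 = 117747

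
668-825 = -157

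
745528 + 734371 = 1479899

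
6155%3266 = 2889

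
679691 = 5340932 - 4661241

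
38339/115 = 38339/115 = 333.38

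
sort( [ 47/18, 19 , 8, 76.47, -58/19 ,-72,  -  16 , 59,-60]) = [-72, - 60,-16, - 58/19,47/18, 8,19, 59,76.47 ]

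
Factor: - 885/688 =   -  2^( - 4)*3^1 * 5^1*43^( - 1)*59^1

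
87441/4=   87441/4= 21860.25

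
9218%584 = 458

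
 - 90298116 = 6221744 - 96519860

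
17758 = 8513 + 9245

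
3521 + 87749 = 91270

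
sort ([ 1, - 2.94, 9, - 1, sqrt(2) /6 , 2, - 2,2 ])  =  [ - 2.94, - 2 ,-1, sqrt( 2 ) /6, 1 , 2, 2 , 9] 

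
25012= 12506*2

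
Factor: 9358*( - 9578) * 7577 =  - 679133511148 = -  2^2*4679^1*4789^1 * 7577^1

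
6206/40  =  155 + 3/20 = 155.15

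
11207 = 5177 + 6030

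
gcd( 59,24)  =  1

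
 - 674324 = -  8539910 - -7865586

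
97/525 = 97/525 = 0.18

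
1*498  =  498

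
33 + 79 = 112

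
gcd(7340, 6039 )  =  1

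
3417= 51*67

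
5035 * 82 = 412870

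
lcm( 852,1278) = 2556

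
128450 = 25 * 5138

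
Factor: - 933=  - 3^1 * 311^1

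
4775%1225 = 1100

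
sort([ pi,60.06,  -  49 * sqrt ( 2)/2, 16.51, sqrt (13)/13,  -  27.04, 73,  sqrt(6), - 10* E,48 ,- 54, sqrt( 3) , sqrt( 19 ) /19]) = [ - 54,-49*sqrt( 2 ) /2,  -  10*E,-27.04, sqrt( 19)/19 , sqrt( 13)/13 , sqrt(3), sqrt (6),pi, 16.51,48  ,  60.06, 73] 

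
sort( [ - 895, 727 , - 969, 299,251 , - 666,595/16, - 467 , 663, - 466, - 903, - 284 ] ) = [ - 969, - 903, - 895 , - 666, - 467, - 466, - 284 , 595/16,251,299,663,727] 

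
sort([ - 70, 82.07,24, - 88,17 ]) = [ - 88 , - 70,17, 24, 82.07 ]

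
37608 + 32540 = 70148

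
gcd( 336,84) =84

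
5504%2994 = 2510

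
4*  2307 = 9228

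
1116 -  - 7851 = 8967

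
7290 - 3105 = 4185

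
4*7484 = 29936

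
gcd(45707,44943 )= 1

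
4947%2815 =2132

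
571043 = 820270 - 249227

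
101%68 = 33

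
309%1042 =309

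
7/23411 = 7/23411 = 0.00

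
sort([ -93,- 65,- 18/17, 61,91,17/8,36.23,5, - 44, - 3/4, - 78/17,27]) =[ - 93, - 65, - 44, - 78/17, - 18/17, - 3/4,17/8, 5, 27, 36.23,61,  91]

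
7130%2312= 194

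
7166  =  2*3583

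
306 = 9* 34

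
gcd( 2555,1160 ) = 5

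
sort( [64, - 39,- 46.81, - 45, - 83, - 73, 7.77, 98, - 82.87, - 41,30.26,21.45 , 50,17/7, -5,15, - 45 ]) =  [ - 83, - 82.87, - 73, - 46.81 , - 45, - 45, - 41, - 39, - 5,17/7,7.77,15, 21.45, 30.26, 50,64, 98] 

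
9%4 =1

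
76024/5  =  15204 + 4/5 = 15204.80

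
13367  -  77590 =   -  64223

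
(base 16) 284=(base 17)23f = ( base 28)N0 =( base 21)19e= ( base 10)644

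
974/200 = 4+87/100= 4.87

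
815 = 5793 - 4978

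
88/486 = 44/243 = 0.18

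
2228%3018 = 2228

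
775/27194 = 775/27194 = 0.03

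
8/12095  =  8/12095=0.00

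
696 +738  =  1434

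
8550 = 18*475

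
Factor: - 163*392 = - 2^3 * 7^2*163^1=   - 63896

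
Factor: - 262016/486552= - 2^4*3^( - 1)*11^(  -  1)*19^(  -  1)*23^1*89^1*97^( - 1) = - 32752/60819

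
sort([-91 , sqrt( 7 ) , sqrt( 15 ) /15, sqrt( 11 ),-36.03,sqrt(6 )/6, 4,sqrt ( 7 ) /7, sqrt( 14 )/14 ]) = [ - 91, - 36.03,sqrt( 15 )/15, sqrt( 14 ) /14,sqrt( 7 ) /7,sqrt( 6 ) /6,sqrt( 7), sqrt( 11), 4] 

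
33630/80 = 3363/8 = 420.38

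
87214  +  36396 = 123610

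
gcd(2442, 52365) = 3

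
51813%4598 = 1235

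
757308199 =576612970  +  180695229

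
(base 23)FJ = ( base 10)364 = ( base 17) 147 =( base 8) 554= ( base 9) 444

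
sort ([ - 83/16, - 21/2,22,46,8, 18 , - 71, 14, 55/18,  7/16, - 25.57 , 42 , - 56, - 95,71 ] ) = [ - 95, - 71 , - 56, - 25.57, -21/2, - 83/16,7/16,55/18,  8, 14 , 18,22,42,46,71]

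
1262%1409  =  1262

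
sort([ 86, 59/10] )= [ 59/10,86 ] 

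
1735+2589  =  4324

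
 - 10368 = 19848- 30216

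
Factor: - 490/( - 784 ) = 5/8= 2^( - 3 )*5^1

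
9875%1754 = 1105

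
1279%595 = 89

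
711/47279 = 711/47279 = 0.02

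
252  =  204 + 48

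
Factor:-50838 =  - 2^1*3^1*37^1*229^1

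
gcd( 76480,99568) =16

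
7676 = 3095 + 4581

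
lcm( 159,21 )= 1113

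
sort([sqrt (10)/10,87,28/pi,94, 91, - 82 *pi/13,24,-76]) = [ - 76, - 82 *pi/13,sqrt( 10 )/10,28/pi, 24,87, 91,94]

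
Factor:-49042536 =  - 2^3 * 3^1 * 61^1*139^1*241^1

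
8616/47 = 8616/47 =183.32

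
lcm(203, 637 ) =18473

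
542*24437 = 13244854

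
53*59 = 3127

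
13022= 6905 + 6117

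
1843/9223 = 1843/9223 = 0.20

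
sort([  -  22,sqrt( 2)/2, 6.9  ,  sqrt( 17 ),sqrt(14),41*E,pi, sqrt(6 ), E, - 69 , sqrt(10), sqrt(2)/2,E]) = [  -  69, - 22 , sqrt( 2 ) /2,sqrt( 2 )/2, sqrt ( 6),E,E,pi,sqrt(10), sqrt(14 ),sqrt( 17), 6.9,41 * E ]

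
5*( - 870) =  - 4350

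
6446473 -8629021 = - 2182548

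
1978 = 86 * 23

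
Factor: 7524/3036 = 57/23=3^1*19^1*23^ ( - 1) 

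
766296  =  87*8808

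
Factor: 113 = 113^1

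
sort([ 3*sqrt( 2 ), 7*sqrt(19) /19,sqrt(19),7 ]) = [7*sqrt( 19) /19, 3*sqrt ( 2),sqrt ( 19 ),7]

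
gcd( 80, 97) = 1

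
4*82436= 329744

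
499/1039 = 499/1039 =0.48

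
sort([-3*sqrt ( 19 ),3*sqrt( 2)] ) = [ - 3*sqrt(19 ),3*sqrt( 2)]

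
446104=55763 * 8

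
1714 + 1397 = 3111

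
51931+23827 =75758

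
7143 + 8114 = 15257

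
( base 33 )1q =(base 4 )323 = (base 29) 21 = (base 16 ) 3B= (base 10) 59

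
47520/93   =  510 + 30/31 =510.97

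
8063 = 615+7448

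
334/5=66 + 4/5 = 66.80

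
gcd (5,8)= 1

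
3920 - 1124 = 2796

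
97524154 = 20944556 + 76579598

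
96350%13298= 3264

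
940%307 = 19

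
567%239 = 89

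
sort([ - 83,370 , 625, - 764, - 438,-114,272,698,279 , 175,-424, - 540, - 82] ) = [ - 764, - 540, - 438,-424, - 114,-83, - 82,175,272,279,370,625,698 ] 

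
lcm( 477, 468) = 24804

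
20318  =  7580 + 12738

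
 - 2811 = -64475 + 61664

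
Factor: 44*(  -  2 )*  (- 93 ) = 2^3* 3^1 * 11^1*31^1 = 8184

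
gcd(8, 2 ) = 2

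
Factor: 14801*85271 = 1262096071 = 19^2 * 41^1 * 71^1*1201^1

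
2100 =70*30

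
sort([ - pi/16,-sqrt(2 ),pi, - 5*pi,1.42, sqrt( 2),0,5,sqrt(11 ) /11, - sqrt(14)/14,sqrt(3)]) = [ - 5*pi,- sqrt( 2), - sqrt(14 ) /14, - pi/16, 0, sqrt( 11 )/11, sqrt (2),1.42,sqrt(3 ), pi,5]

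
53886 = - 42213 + 96099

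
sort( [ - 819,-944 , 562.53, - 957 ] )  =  [-957, - 944,-819,562.53]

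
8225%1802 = 1017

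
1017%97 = 47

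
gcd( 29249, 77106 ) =1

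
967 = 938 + 29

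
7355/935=1471/187 = 7.87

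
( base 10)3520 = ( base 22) 760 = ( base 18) afa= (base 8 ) 6700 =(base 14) 13D6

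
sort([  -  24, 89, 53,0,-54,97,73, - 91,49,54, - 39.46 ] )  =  [ -91 , - 54, - 39.46 , - 24, 0,49,  53, 54 , 73,89, 97]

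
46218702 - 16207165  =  30011537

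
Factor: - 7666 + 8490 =2^3*103^1= 824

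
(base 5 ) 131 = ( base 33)18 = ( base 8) 51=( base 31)1a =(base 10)41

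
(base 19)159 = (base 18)17f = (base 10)465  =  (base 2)111010001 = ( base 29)g1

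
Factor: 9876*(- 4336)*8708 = - 372896901888 =-2^8 * 3^1*7^1 * 271^1*311^1*823^1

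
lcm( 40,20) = 40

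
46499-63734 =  - 17235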